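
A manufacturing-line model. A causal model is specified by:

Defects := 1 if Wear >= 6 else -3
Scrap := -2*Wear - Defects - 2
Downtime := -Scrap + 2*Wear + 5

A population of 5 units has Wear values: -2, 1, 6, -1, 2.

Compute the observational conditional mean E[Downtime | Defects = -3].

E[Downtime|Defects=-3] averages over only the 4 units with Defects=-3 (Wear = -2, 1, -1, 2): Downtime = -4, 8, 0, 12, mean 4.

4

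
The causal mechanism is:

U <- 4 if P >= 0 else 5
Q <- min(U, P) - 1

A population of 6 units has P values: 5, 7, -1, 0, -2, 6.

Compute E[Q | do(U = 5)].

1

do(U=5) breaks U's dependence on P. With U=5 fixed, Q across the units is 4, 4, -2, -1, -3, 4, mean 1.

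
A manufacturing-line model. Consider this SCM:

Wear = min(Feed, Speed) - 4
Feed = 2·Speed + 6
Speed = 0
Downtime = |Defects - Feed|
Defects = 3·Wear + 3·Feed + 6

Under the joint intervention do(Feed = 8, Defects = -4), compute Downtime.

Setting Feed = 8, Defects = -4 by intervention discards those variables' equations.
Downtime = |Defects - Feed|  [with Defects=-4, Feed=8]  = 12

12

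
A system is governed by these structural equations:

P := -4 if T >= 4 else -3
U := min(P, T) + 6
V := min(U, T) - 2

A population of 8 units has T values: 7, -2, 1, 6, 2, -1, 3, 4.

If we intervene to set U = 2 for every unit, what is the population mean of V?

do(U=2) breaks U's dependence on T. With U=2 fixed, V across the units is 0, -4, -1, 0, 0, -3, 0, 0, mean -1.

-1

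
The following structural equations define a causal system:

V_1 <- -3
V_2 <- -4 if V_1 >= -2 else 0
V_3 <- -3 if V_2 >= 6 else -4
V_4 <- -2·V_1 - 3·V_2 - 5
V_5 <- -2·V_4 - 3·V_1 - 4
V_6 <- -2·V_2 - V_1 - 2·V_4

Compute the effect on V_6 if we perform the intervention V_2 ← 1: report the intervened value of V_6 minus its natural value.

4

Under do(V_2=1), the mechanism V_2 <- -4 if V_1 >= -2 else 0 is discarded; V_2 is fixed at 1.
V_4 = -2·V_1 - 3·V_2 - 5  [with V_1=-3, V_2=1]  = -2
V_6 = -2·V_2 - V_1 - 2·V_4  [with V_2=1, V_1=-3, V_4=-2]  = 5
Without intervention: V_2 = -4 if V_1 >= -2 else 0  [with V_1=-3]  = 0; V_4 = -2·V_1 - 3·V_2 - 5  [with V_1=-3, V_2=0]  = 1; V_6 = -2·V_2 - V_1 - 2·V_4  [with V_2=0, V_1=-3, V_4=1]  = 1.
Change = 5 − 1 = 4.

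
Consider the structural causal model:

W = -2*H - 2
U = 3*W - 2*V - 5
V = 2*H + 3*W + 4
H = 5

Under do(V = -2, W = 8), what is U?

23

The joint intervention fixes V = -2, W = 8, removing each variable's own equation.
U = 3*W - 2*V - 5  [with W=8, V=-2]  = 23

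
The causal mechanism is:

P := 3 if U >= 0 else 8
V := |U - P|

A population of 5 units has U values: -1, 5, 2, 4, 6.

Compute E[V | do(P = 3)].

2.2

Every unit gets P=3 under the intervention. V values become 4, 2, 1, 1, 3; E[V|do(P=3)] = 2.2.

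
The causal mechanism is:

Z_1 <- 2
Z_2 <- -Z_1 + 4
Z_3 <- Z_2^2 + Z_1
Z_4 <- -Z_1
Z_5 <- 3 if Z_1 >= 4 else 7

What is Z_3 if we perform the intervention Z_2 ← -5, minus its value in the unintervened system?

21

The intervention breaks the incoming arrows to Z_2: Z_2 <- -Z_1 + 4 no longer applies, and Z_2 = -5.
Z_3 = Z_2^2 + Z_1  [with Z_2=-5, Z_1=2]  = 27
Without intervention: Z_2 = -Z_1 + 4  [with Z_1=2]  = 2; Z_3 = Z_2^2 + Z_1  [with Z_2=2, Z_1=2]  = 6.
Change = 27 − 6 = 21.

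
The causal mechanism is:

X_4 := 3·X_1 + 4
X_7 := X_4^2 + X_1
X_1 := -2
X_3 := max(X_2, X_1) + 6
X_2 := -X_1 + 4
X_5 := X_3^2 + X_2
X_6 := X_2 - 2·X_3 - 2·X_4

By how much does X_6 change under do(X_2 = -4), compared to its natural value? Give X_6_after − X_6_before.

Under do(X_2=-4), the mechanism X_2 := -X_1 + 4 is discarded; X_2 is fixed at -4.
X_3 = max(X_2, X_1) + 6  [with X_2=-4, X_1=-2]  = 4
X_4 = 3·X_1 + 4  [with X_1=-2]  = -2
X_6 = X_2 - 2·X_3 - 2·X_4  [with X_2=-4, X_3=4, X_4=-2]  = -8
Without intervention: X_2 = -X_1 + 4  [with X_1=-2]  = 6; X_3 = max(X_2, X_1) + 6  [with X_2=6, X_1=-2]  = 12; X_4 = 3·X_1 + 4  [with X_1=-2]  = -2; X_6 = X_2 - 2·X_3 - 2·X_4  [with X_2=6, X_3=12, X_4=-2]  = -14.
Change = -8 − (-14) = 6.

6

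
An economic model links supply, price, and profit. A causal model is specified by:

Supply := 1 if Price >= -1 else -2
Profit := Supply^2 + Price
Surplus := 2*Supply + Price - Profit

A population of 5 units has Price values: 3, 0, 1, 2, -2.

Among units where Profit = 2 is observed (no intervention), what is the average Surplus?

-3.5

E[Surplus|Profit=2] averages over only the 2 units with Profit=2 (Price = 1, -2): Surplus = 1, -8, mean -3.5.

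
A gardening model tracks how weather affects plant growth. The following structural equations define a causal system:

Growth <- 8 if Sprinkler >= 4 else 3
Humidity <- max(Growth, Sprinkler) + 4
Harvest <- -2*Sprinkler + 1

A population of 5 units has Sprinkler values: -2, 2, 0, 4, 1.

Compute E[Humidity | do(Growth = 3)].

7.2

The intervention sets Growth=3 in all 5 units regardless of Sprinkler. Recomputing Humidity per unit gives 7, 7, 7, 8, 7; average 7.2.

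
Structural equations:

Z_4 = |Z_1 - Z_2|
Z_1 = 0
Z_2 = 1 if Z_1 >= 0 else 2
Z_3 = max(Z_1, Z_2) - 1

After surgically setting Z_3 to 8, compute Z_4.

1

The intervention breaks the incoming arrows to Z_3: Z_3 = max(Z_1, Z_2) - 1 no longer applies, and Z_3 = 8.
Z_4 is not downstream of the intervention, so its value is determined by the original equations.
Z_2 = 1 if Z_1 >= 0 else 2  [with Z_1=0]  = 1
Z_4 = |Z_1 - Z_2|  [with Z_1=0, Z_2=1]  = 1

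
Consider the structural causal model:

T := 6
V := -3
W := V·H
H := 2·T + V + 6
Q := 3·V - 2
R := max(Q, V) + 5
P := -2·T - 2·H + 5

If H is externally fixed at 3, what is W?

do(H=3) replaces the equation H := 2·T + V + 6 with the constant H = 3.
W = V·H  [with V=-3, H=3]  = -9

-9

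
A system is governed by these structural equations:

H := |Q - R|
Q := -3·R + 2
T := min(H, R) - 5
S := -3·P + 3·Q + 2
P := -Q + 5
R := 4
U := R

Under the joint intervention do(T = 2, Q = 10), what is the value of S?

The joint intervention fixes T = 2, Q = 10, removing each variable's own equation.
P = -Q + 5  [with Q=10]  = -5
S = -3·P + 3·Q + 2  [with P=-5, Q=10]  = 47

47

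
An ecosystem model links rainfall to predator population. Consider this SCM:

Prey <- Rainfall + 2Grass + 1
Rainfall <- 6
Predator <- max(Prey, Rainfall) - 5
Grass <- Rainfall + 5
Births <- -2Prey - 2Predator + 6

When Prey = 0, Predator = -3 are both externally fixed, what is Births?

Setting Prey = 0, Predator = -3 by intervention discards those variables' equations.
Births = -2Prey - 2Predator + 6  [with Prey=0, Predator=-3]  = 12

12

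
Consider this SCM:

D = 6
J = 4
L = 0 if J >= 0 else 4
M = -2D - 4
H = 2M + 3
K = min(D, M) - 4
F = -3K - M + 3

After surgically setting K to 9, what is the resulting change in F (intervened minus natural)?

-87

Intervening sets K = 9 and removes its equation (K = min(D, M) - 4).
M = -2D - 4  [with D=6]  = -16
F = -3K - M + 3  [with K=9, M=-16]  = -8
Without intervention: M = -2D - 4  [with D=6]  = -16; K = min(D, M) - 4  [with D=6, M=-16]  = -20; F = -3K - M + 3  [with K=-20, M=-16]  = 79.
Change = -8 − 79 = -87.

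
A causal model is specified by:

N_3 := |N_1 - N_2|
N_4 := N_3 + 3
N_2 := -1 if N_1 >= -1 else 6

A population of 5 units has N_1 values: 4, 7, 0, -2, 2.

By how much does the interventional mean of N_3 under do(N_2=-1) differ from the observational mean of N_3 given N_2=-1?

The intervention sets N_2=-1 in all 5 units regardless of N_1. Recomputing N_3 per unit gives 5, 8, 1, 1, 3; average 3.6.
Observing N_2=-1 restricts to units where N_2's equation naturally yields -1: N_1 ∈ {4, 7, 0, 2}. In that subpopulation N_3 = 5, 8, 1, 3, mean 4.25.
Difference = 3.6 − 4.25 = -0.65.

-0.65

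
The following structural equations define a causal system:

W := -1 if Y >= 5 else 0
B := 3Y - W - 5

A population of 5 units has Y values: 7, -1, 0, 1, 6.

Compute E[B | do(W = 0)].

Every unit gets W=0 under the intervention. B values become 16, -8, -5, -2, 13; E[B|do(W=0)] = 2.8.

2.8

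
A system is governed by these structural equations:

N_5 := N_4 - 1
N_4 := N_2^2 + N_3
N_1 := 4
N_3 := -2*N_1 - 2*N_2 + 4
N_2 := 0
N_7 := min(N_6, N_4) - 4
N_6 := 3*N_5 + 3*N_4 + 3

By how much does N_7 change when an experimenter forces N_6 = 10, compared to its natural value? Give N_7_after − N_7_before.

20

Intervening sets N_6 = 10 and removes its equation (N_6 := 3*N_5 + 3*N_4 + 3).
N_3 = -2*N_1 - 2*N_2 + 4  [with N_1=4, N_2=0]  = -4
N_4 = N_2^2 + N_3  [with N_2=0, N_3=-4]  = -4
N_7 = min(N_6, N_4) - 4  [with N_6=10, N_4=-4]  = -8
Without intervention: N_3 = -2*N_1 - 2*N_2 + 4  [with N_1=4, N_2=0]  = -4; N_4 = N_2^2 + N_3  [with N_2=0, N_3=-4]  = -4; N_5 = N_4 - 1  [with N_4=-4]  = -5; N_6 = 3*N_5 + 3*N_4 + 3  [with N_5=-5, N_4=-4]  = -24; N_7 = min(N_6, N_4) - 4  [with N_6=-24, N_4=-4]  = -28.
Change = -8 − (-28) = 20.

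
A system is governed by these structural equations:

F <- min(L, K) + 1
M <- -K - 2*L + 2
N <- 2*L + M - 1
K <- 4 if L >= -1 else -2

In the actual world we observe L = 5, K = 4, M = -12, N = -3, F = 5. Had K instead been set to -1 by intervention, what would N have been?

Under do(K=-1), the mechanism K <- 4 if L >= -1 else -2 is discarded; K is fixed at -1.
M = -K - 2*L + 2  [with K=-1, L=5]  = -7
N = 2*L + M - 1  [with L=5, M=-7]  = 2

2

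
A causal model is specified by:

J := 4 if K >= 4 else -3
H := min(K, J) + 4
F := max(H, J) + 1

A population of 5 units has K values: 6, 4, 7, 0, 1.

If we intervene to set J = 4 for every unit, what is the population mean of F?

7.6

Under do(J=4), J's equation is replaced by J=4 for every unit. Per-unit F: 9, 9, 9, 5, 6. Mean = 7.6.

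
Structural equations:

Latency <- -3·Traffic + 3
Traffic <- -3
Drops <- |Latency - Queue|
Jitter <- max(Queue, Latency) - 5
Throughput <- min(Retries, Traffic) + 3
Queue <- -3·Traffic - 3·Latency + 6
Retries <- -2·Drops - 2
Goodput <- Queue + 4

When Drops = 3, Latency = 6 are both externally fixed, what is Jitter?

1

The joint intervention fixes Drops = 3, Latency = 6, removing each variable's own equation.
Queue = -3·Traffic - 3·Latency + 6  [with Traffic=-3, Latency=6]  = -3
Jitter = max(Queue, Latency) - 5  [with Queue=-3, Latency=6]  = 1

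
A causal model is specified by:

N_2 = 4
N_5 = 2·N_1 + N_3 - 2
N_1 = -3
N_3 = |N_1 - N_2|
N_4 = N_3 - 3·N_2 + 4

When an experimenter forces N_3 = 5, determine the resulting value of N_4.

-3

The intervention breaks the incoming arrows to N_3: N_3 = |N_1 - N_2| no longer applies, and N_3 = 5.
N_4 = N_3 - 3·N_2 + 4  [with N_3=5, N_2=4]  = -3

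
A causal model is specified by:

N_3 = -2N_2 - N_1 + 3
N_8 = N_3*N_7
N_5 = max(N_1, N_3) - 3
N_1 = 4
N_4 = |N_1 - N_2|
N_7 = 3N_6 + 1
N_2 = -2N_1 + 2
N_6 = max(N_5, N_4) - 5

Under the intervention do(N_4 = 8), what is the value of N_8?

do(N_4=8) replaces the equation N_4 = |N_1 - N_2| with the constant N_4 = 8.
N_2 = -2N_1 + 2  [with N_1=4]  = -6
N_3 = -2N_2 - N_1 + 3  [with N_2=-6, N_1=4]  = 11
N_5 = max(N_1, N_3) - 3  [with N_1=4, N_3=11]  = 8
N_6 = max(N_5, N_4) - 5  [with N_5=8, N_4=8]  = 3
N_7 = 3N_6 + 1  [with N_6=3]  = 10
N_8 = N_3*N_7  [with N_3=11, N_7=10]  = 110

110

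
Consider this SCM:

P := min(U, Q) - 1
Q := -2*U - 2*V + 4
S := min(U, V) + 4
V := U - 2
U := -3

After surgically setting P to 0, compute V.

The intervention breaks the incoming arrows to P: P := min(U, Q) - 1 no longer applies, and P = 0.
Since V is not a descendant of the intervened variable, it is unaffected.
V = U - 2  [with U=-3]  = -5

-5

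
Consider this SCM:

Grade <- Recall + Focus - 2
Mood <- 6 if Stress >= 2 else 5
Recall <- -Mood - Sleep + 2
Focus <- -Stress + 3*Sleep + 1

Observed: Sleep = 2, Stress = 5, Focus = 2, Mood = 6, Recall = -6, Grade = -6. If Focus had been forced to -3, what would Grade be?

-11

The intervention breaks the incoming arrows to Focus: Focus <- -Stress + 3*Sleep + 1 no longer applies, and Focus = -3.
Mood = 6 if Stress >= 2 else 5  [with Stress=5]  = 6
Recall = -Mood - Sleep + 2  [with Mood=6, Sleep=2]  = -6
Grade = Recall + Focus - 2  [with Recall=-6, Focus=-3]  = -11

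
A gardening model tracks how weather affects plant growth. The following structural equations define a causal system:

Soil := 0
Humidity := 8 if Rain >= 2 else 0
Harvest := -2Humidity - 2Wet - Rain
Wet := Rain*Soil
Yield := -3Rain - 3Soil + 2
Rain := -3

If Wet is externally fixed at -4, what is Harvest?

The intervention breaks the incoming arrows to Wet: Wet := Rain*Soil no longer applies, and Wet = -4.
Humidity = 8 if Rain >= 2 else 0  [with Rain=-3]  = 0
Harvest = -2Humidity - 2Wet - Rain  [with Humidity=0, Wet=-4, Rain=-3]  = 11

11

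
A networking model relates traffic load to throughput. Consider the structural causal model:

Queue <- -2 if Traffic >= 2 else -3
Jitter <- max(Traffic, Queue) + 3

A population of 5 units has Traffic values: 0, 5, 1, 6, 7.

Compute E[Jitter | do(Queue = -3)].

do(Queue=-3) breaks Queue's dependence on Traffic. With Queue=-3 fixed, Jitter across the units is 3, 8, 4, 9, 10, mean 6.8.

6.8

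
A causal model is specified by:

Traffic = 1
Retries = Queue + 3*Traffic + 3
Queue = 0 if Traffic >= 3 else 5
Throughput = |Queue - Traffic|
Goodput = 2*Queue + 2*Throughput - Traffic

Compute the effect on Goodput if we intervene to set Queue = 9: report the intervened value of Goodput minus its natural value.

16

do(Queue=9) replaces the equation Queue = 0 if Traffic >= 3 else 5 with the constant Queue = 9.
Throughput = |Queue - Traffic|  [with Queue=9, Traffic=1]  = 8
Goodput = 2*Queue + 2*Throughput - Traffic  [with Queue=9, Throughput=8, Traffic=1]  = 33
Without intervention: Queue = 0 if Traffic >= 3 else 5  [with Traffic=1]  = 5; Throughput = |Queue - Traffic|  [with Queue=5, Traffic=1]  = 4; Goodput = 2*Queue + 2*Throughput - Traffic  [with Queue=5, Throughput=4, Traffic=1]  = 17.
Change = 33 − 17 = 16.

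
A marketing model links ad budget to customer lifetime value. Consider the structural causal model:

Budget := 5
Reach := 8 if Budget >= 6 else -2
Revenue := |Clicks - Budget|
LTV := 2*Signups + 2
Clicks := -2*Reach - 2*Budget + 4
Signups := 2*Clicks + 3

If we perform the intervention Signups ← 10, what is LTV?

22

Under do(Signups=10), the mechanism Signups := 2*Clicks + 3 is discarded; Signups is fixed at 10.
LTV = 2*Signups + 2  [with Signups=10]  = 22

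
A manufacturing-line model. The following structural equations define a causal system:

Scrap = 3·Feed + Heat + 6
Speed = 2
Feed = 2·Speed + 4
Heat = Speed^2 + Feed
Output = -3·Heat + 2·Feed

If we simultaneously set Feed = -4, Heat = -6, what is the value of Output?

Under do(Feed = -4, Heat = -6), each intervened variable's structural equation is replaced by its fixed value.
Output = -3·Heat + 2·Feed  [with Heat=-6, Feed=-4]  = 10

10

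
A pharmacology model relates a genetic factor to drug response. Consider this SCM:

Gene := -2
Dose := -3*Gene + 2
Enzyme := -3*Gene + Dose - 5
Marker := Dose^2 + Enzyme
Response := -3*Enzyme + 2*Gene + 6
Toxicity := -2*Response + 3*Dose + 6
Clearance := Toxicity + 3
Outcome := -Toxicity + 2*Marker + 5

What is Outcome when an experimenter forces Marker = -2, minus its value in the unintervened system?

-150

do(Marker=-2) replaces the equation Marker := Dose^2 + Enzyme with the constant Marker = -2.
Dose = -3*Gene + 2  [with Gene=-2]  = 8
Enzyme = -3*Gene + Dose - 5  [with Gene=-2, Dose=8]  = 9
Response = -3*Enzyme + 2*Gene + 6  [with Enzyme=9, Gene=-2]  = -25
Toxicity = -2*Response + 3*Dose + 6  [with Response=-25, Dose=8]  = 80
Outcome = -Toxicity + 2*Marker + 5  [with Toxicity=80, Marker=-2]  = -79
Without intervention: Dose = -3*Gene + 2  [with Gene=-2]  = 8; Enzyme = -3*Gene + Dose - 5  [with Gene=-2, Dose=8]  = 9; Marker = Dose^2 + Enzyme  [with Dose=8, Enzyme=9]  = 73; Response = -3*Enzyme + 2*Gene + 6  [with Enzyme=9, Gene=-2]  = -25; Toxicity = -2*Response + 3*Dose + 6  [with Response=-25, Dose=8]  = 80; Outcome = -Toxicity + 2*Marker + 5  [with Toxicity=80, Marker=73]  = 71.
Change = -79 − 71 = -150.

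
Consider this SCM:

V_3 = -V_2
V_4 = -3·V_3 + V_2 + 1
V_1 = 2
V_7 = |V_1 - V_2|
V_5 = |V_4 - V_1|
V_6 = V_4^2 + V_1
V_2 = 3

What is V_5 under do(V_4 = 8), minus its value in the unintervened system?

Intervening sets V_4 = 8 and removes its equation (V_4 = -3·V_3 + V_2 + 1).
V_5 = |V_4 - V_1|  [with V_4=8, V_1=2]  = 6
Without intervention: V_3 = -V_2  [with V_2=3]  = -3; V_4 = -3·V_3 + V_2 + 1  [with V_3=-3, V_2=3]  = 13; V_5 = |V_4 - V_1|  [with V_4=13, V_1=2]  = 11.
Change = 6 − 11 = -5.

-5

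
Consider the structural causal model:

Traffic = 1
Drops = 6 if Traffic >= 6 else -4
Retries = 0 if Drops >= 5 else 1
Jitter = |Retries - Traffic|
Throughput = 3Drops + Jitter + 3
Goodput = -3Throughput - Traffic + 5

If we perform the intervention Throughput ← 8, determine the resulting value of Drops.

-4

Under do(Throughput=8), the mechanism Throughput = 3Drops + Jitter + 3 is discarded; Throughput is fixed at 8.
No directed path runs from Throughput to Drops, so Drops keeps its natural value.
Drops = 6 if Traffic >= 6 else -4  [with Traffic=1]  = -4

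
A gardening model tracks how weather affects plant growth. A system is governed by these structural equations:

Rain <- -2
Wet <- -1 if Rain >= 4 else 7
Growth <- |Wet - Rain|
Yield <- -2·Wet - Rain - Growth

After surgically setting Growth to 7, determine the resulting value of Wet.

7

Under do(Growth=7), the mechanism Growth <- |Wet - Rain| is discarded; Growth is fixed at 7.
Since Wet is not a descendant of the intervened variable, it is unaffected.
Wet = -1 if Rain >= 4 else 7  [with Rain=-2]  = 7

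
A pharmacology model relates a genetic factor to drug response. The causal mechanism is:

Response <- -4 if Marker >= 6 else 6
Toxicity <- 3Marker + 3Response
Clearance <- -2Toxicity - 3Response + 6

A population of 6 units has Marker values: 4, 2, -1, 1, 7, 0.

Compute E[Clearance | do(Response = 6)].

-61

The intervention sets Response=6 in all 6 units regardless of Marker. Recomputing Clearance per unit gives -72, -60, -42, -54, -90, -48; average -61.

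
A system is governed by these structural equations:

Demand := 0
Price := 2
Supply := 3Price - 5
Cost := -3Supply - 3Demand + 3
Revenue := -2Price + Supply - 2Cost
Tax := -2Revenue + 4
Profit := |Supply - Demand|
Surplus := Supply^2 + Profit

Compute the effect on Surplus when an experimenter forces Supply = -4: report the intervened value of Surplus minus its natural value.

The intervention breaks the incoming arrows to Supply: Supply := 3Price - 5 no longer applies, and Supply = -4.
Profit = |Supply - Demand|  [with Supply=-4, Demand=0]  = 4
Surplus = Supply^2 + Profit  [with Supply=-4, Profit=4]  = 20
Without intervention: Supply = 3Price - 5  [with Price=2]  = 1; Profit = |Supply - Demand|  [with Supply=1, Demand=0]  = 1; Surplus = Supply^2 + Profit  [with Supply=1, Profit=1]  = 2.
Change = 20 − 2 = 18.

18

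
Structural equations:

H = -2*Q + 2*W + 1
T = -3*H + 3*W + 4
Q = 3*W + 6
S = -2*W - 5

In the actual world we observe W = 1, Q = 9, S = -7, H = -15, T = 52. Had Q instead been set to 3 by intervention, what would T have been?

do(Q=3) replaces the equation Q = 3*W + 6 with the constant Q = 3.
H = -2*Q + 2*W + 1  [with Q=3, W=1]  = -3
T = -3*H + 3*W + 4  [with H=-3, W=1]  = 16

16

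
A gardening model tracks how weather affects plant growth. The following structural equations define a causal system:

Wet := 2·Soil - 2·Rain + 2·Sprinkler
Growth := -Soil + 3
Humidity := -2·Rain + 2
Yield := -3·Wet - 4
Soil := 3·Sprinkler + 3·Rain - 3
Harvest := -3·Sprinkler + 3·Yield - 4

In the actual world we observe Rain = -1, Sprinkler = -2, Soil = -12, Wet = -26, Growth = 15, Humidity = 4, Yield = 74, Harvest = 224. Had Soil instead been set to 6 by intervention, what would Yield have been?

-34

The intervention breaks the incoming arrows to Soil: Soil := 3·Sprinkler + 3·Rain - 3 no longer applies, and Soil = 6.
Wet = 2·Soil - 2·Rain + 2·Sprinkler  [with Soil=6, Rain=-1, Sprinkler=-2]  = 10
Yield = -3·Wet - 4  [with Wet=10]  = -34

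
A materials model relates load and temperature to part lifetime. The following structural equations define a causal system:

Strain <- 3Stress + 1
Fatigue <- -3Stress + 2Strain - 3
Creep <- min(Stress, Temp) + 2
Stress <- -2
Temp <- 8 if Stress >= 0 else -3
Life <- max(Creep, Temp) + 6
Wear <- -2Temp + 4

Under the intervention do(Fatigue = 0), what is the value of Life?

5

Intervening sets Fatigue = 0 and removes its equation (Fatigue <- -3Stress + 2Strain - 3).
No directed path runs from Fatigue to Life, so Life keeps its natural value.
Temp = 8 if Stress >= 0 else -3  [with Stress=-2]  = -3
Creep = min(Stress, Temp) + 2  [with Stress=-2, Temp=-3]  = -1
Life = max(Creep, Temp) + 6  [with Creep=-1, Temp=-3]  = 5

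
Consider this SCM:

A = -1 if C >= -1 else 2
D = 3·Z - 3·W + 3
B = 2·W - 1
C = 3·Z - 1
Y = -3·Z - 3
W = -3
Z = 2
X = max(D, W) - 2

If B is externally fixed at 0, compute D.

18

do(B=0) replaces the equation B = 2·W - 1 with the constant B = 0.
Since D is not a descendant of the intervened variable, it is unaffected.
D = 3·Z - 3·W + 3  [with Z=2, W=-3]  = 18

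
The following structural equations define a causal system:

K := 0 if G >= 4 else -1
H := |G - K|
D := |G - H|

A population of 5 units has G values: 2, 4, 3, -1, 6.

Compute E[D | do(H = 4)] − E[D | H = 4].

1.5

do(H=4) breaks H's dependence on G. With H=4 fixed, D across the units is 2, 0, 1, 5, 2, mean 2.
Observing H=4 restricts to units where H's equation naturally yields 4: G ∈ {4, 3}. In that subpopulation D = 0, 1, mean 0.5.
Difference = 2 − 0.5 = 1.5.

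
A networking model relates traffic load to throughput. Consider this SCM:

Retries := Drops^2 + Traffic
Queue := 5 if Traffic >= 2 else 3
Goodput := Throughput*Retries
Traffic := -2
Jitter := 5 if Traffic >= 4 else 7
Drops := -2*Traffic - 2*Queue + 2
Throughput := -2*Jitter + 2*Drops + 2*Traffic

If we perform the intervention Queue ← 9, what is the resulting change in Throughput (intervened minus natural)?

Under do(Queue=9), the mechanism Queue := 5 if Traffic >= 2 else 3 is discarded; Queue is fixed at 9.
Drops = -2*Traffic - 2*Queue + 2  [with Traffic=-2, Queue=9]  = -12
Jitter = 5 if Traffic >= 4 else 7  [with Traffic=-2]  = 7
Throughput = -2*Jitter + 2*Drops + 2*Traffic  [with Jitter=7, Drops=-12, Traffic=-2]  = -42
Without intervention: Queue = 5 if Traffic >= 2 else 3  [with Traffic=-2]  = 3; Drops = -2*Traffic - 2*Queue + 2  [with Traffic=-2, Queue=3]  = 0; Jitter = 5 if Traffic >= 4 else 7  [with Traffic=-2]  = 7; Throughput = -2*Jitter + 2*Drops + 2*Traffic  [with Jitter=7, Drops=0, Traffic=-2]  = -18.
Change = -42 − (-18) = -24.

-24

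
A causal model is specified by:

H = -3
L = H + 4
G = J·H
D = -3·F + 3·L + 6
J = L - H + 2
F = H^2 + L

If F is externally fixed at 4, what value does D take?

The intervention breaks the incoming arrows to F: F = H^2 + L no longer applies, and F = 4.
L = H + 4  [with H=-3]  = 1
D = -3·F + 3·L + 6  [with F=4, L=1]  = -3

-3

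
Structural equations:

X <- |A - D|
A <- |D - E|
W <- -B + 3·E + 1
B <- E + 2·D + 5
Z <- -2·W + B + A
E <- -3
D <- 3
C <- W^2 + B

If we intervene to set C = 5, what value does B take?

8

Under do(C=5), the mechanism C <- W^2 + B is discarded; C is fixed at 5.
Since B is not a descendant of the intervened variable, it is unaffected.
B = E + 2·D + 5  [with E=-3, D=3]  = 8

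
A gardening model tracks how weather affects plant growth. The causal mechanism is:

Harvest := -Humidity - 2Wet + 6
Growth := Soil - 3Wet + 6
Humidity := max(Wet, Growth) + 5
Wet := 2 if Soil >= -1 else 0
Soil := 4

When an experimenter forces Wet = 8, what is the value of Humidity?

13

Under do(Wet=8), the mechanism Wet := 2 if Soil >= -1 else 0 is discarded; Wet is fixed at 8.
Growth = Soil - 3Wet + 6  [with Soil=4, Wet=8]  = -14
Humidity = max(Wet, Growth) + 5  [with Wet=8, Growth=-14]  = 13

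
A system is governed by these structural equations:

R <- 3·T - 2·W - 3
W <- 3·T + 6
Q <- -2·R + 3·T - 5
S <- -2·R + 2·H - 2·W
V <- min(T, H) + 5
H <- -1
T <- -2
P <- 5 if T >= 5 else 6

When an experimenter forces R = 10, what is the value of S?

do(R=10) replaces the equation R <- 3·T - 2·W - 3 with the constant R = 10.
W = 3·T + 6  [with T=-2]  = 0
S = -2·R + 2·H - 2·W  [with R=10, H=-1, W=0]  = -22

-22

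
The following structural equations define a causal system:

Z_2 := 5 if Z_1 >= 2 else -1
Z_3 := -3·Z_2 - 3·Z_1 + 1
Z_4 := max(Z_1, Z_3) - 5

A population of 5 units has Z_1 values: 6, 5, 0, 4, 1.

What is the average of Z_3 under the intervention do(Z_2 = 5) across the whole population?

The intervention sets Z_2=5 in all 5 units regardless of Z_1. Recomputing Z_3 per unit gives -32, -29, -14, -26, -17; average -23.6.

-23.6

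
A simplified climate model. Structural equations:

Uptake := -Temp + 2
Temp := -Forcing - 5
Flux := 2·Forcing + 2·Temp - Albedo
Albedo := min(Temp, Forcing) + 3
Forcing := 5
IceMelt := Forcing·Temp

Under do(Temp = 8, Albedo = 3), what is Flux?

Setting Temp = 8, Albedo = 3 by intervention discards those variables' equations.
Flux = 2·Forcing + 2·Temp - Albedo  [with Forcing=5, Temp=8, Albedo=3]  = 23

23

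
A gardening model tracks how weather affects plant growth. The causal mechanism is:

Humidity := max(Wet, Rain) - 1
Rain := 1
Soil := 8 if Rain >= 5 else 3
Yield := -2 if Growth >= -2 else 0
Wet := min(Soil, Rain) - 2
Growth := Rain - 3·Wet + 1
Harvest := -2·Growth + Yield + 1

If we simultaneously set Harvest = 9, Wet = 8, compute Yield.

0

Setting Harvest = 9, Wet = 8 by intervention discards those variables' equations.
Growth = Rain - 3·Wet + 1  [with Rain=1, Wet=8]  = -22
Yield = -2 if Growth >= -2 else 0  [with Growth=-22]  = 0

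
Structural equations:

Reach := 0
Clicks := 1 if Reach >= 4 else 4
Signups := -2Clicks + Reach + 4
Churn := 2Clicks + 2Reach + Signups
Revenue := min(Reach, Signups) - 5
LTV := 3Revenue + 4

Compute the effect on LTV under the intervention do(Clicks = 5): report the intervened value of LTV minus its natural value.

-6

Under do(Clicks=5), the mechanism Clicks := 1 if Reach >= 4 else 4 is discarded; Clicks is fixed at 5.
Signups = -2Clicks + Reach + 4  [with Clicks=5, Reach=0]  = -6
Revenue = min(Reach, Signups) - 5  [with Reach=0, Signups=-6]  = -11
LTV = 3Revenue + 4  [with Revenue=-11]  = -29
Without intervention: Clicks = 1 if Reach >= 4 else 4  [with Reach=0]  = 4; Signups = -2Clicks + Reach + 4  [with Clicks=4, Reach=0]  = -4; Revenue = min(Reach, Signups) - 5  [with Reach=0, Signups=-4]  = -9; LTV = 3Revenue + 4  [with Revenue=-9]  = -23.
Change = -29 − (-23) = -6.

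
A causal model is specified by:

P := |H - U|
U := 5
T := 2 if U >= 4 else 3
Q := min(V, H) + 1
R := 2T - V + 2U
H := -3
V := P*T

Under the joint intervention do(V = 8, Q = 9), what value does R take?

Under do(V = 8, Q = 9), each intervened variable's structural equation is replaced by its fixed value.
T = 2 if U >= 4 else 3  [with U=5]  = 2
R = 2T - V + 2U  [with T=2, V=8, U=5]  = 6

6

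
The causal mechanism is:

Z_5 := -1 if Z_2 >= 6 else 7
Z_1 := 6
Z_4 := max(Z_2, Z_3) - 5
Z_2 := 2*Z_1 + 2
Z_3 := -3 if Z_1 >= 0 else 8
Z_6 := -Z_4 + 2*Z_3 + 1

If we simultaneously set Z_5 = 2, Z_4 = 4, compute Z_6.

Setting Z_5 = 2, Z_4 = 4 by intervention discards those variables' equations.
Z_3 = -3 if Z_1 >= 0 else 8  [with Z_1=6]  = -3
Z_6 = -Z_4 + 2*Z_3 + 1  [with Z_4=4, Z_3=-3]  = -9

-9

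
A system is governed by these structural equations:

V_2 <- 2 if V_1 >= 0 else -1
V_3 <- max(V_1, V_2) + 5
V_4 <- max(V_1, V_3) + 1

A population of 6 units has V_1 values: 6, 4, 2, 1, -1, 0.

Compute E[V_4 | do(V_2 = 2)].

9

do(V_2=2) breaks V_2's dependence on V_1. With V_2=2 fixed, V_4 across the units is 12, 10, 8, 8, 8, 8, mean 9.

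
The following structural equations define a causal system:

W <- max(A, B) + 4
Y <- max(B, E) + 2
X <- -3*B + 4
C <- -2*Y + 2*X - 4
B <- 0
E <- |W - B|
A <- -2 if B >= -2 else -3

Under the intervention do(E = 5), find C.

-10

Under do(E=5), the mechanism E <- |W - B| is discarded; E is fixed at 5.
X = -3*B + 4  [with B=0]  = 4
Y = max(B, E) + 2  [with B=0, E=5]  = 7
C = -2*Y + 2*X - 4  [with Y=7, X=4]  = -10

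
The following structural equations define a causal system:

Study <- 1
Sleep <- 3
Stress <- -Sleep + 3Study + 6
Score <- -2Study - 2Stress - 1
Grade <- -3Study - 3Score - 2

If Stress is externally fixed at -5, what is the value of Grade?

do(Stress=-5) replaces the equation Stress <- -Sleep + 3Study + 6 with the constant Stress = -5.
Score = -2Study - 2Stress - 1  [with Study=1, Stress=-5]  = 7
Grade = -3Study - 3Score - 2  [with Study=1, Score=7]  = -26

-26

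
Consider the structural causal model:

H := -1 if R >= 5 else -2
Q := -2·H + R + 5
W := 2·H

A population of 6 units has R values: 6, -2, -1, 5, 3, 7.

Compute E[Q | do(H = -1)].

The intervention sets H=-1 in all 6 units regardless of R. Recomputing Q per unit gives 13, 5, 6, 12, 10, 14; average 10.

10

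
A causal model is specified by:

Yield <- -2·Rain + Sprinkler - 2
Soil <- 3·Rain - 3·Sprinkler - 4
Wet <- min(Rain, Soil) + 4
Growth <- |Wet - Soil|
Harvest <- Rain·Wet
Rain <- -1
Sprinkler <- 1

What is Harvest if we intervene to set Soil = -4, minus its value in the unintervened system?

The intervention breaks the incoming arrows to Soil: Soil <- 3·Rain - 3·Sprinkler - 4 no longer applies, and Soil = -4.
Wet = min(Rain, Soil) + 4  [with Rain=-1, Soil=-4]  = 0
Harvest = Rain·Wet  [with Rain=-1, Wet=0]  = 0
Without intervention: Soil = 3·Rain - 3·Sprinkler - 4  [with Rain=-1, Sprinkler=1]  = -10; Wet = min(Rain, Soil) + 4  [with Rain=-1, Soil=-10]  = -6; Harvest = Rain·Wet  [with Rain=-1, Wet=-6]  = 6.
Change = 0 − 6 = -6.

-6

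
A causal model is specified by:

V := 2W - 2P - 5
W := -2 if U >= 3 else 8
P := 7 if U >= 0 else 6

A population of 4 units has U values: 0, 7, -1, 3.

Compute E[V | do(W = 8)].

-2.5

do(W=8) breaks W's dependence on U. With W=8 fixed, V across the units is -3, -3, -1, -3, mean -2.5.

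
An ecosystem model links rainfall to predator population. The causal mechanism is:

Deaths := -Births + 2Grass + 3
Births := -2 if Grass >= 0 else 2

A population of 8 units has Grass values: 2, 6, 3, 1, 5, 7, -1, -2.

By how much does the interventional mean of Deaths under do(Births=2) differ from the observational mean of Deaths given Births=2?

Under do(Births=2), Births's equation is replaced by Births=2 for every unit. Per-unit Deaths: 5, 13, 7, 3, 11, 15, -1, -3. Mean = 6.25.
Conditioning on Births=2 selects the 2 unit(s) with Grass ∈ {-1, -2}. Their Deaths values: -1, -3. Mean = -2.
Difference = 6.25 − (-2) = 8.25.

8.25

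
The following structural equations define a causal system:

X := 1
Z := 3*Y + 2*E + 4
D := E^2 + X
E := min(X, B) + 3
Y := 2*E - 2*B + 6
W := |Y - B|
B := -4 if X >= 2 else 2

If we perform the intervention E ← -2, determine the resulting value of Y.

The intervention breaks the incoming arrows to E: E := min(X, B) + 3 no longer applies, and E = -2.
B = -4 if X >= 2 else 2  [with X=1]  = 2
Y = 2*E - 2*B + 6  [with E=-2, B=2]  = -2

-2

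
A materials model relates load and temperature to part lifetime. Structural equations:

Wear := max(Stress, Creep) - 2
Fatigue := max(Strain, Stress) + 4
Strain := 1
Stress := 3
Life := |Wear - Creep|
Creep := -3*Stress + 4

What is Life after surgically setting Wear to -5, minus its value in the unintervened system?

Under do(Wear=-5), the mechanism Wear := max(Stress, Creep) - 2 is discarded; Wear is fixed at -5.
Creep = -3*Stress + 4  [with Stress=3]  = -5
Life = |Wear - Creep|  [with Wear=-5, Creep=-5]  = 0
Without intervention: Creep = -3*Stress + 4  [with Stress=3]  = -5; Wear = max(Stress, Creep) - 2  [with Stress=3, Creep=-5]  = 1; Life = |Wear - Creep|  [with Wear=1, Creep=-5]  = 6.
Change = 0 − 6 = -6.

-6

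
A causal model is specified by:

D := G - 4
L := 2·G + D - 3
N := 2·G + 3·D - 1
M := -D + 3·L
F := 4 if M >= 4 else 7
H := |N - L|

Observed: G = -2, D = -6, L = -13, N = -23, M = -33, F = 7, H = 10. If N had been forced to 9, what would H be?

The intervention breaks the incoming arrows to N: N := 2·G + 3·D - 1 no longer applies, and N = 9.
D = G - 4  [with G=-2]  = -6
L = 2·G + D - 3  [with G=-2, D=-6]  = -13
H = |N - L|  [with N=9, L=-13]  = 22

22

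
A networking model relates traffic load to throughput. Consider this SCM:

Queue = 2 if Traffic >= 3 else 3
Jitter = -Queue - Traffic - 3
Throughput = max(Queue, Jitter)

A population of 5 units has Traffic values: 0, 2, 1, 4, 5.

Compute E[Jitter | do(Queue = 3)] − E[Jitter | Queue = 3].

do(Queue=3) breaks Queue's dependence on Traffic. With Queue=3 fixed, Jitter across the units is -6, -8, -7, -10, -11, mean -8.4.
Observing Queue=3 restricts to units where Queue's equation naturally yields 3: Traffic ∈ {0, 2, 1}. In that subpopulation Jitter = -6, -8, -7, mean -7.
Difference = -8.4 − (-7) = -1.4.

-1.4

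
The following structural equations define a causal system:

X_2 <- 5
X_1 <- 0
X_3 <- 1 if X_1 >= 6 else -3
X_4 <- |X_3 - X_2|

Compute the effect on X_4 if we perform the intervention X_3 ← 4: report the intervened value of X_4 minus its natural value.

-7

The intervention breaks the incoming arrows to X_3: X_3 <- 1 if X_1 >= 6 else -3 no longer applies, and X_3 = 4.
X_4 = |X_3 - X_2|  [with X_3=4, X_2=5]  = 1
Without intervention: X_3 = 1 if X_1 >= 6 else -3  [with X_1=0]  = -3; X_4 = |X_3 - X_2|  [with X_3=-3, X_2=5]  = 8.
Change = 1 − 8 = -7.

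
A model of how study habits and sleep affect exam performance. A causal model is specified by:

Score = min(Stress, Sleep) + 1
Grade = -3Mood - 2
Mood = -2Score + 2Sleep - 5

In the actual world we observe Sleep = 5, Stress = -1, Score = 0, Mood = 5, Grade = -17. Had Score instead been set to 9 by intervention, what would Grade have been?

do(Score=9) replaces the equation Score = min(Stress, Sleep) + 1 with the constant Score = 9.
Mood = -2Score + 2Sleep - 5  [with Score=9, Sleep=5]  = -13
Grade = -3Mood - 2  [with Mood=-13]  = 37

37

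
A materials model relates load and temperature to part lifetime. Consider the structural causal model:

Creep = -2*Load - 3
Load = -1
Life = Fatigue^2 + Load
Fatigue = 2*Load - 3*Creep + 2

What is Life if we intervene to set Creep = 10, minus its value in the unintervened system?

891

Under do(Creep=10), the mechanism Creep = -2*Load - 3 is discarded; Creep is fixed at 10.
Fatigue = 2*Load - 3*Creep + 2  [with Load=-1, Creep=10]  = -30
Life = Fatigue^2 + Load  [with Fatigue=-30, Load=-1]  = 899
Without intervention: Creep = -2*Load - 3  [with Load=-1]  = -1; Fatigue = 2*Load - 3*Creep + 2  [with Load=-1, Creep=-1]  = 3; Life = Fatigue^2 + Load  [with Fatigue=3, Load=-1]  = 8.
Change = 899 − 8 = 891.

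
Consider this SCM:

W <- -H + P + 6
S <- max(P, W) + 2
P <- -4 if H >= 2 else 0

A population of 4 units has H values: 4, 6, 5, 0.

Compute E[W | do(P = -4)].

Every unit gets P=-4 under the intervention. W values become -2, -4, -3, 2; E[W|do(P=-4)] = -1.75.

-1.75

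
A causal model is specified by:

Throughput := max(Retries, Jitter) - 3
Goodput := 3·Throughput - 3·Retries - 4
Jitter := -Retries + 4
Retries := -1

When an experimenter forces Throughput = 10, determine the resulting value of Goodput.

29

The intervention breaks the incoming arrows to Throughput: Throughput := max(Retries, Jitter) - 3 no longer applies, and Throughput = 10.
Goodput = 3·Throughput - 3·Retries - 4  [with Throughput=10, Retries=-1]  = 29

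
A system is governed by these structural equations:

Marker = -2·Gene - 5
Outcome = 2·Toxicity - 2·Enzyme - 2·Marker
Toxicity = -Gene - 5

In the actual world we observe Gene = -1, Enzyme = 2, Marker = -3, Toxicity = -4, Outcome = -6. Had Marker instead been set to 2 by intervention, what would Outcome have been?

do(Marker=2) replaces the equation Marker = -2·Gene - 5 with the constant Marker = 2.
Toxicity = -Gene - 5  [with Gene=-1]  = -4
Outcome = 2·Toxicity - 2·Enzyme - 2·Marker  [with Toxicity=-4, Enzyme=2, Marker=2]  = -16

-16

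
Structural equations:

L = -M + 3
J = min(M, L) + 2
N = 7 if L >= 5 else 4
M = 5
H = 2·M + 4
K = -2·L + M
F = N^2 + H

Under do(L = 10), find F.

63

Under do(L=10), the mechanism L = -M + 3 is discarded; L is fixed at 10.
H = 2·M + 4  [with M=5]  = 14
N = 7 if L >= 5 else 4  [with L=10]  = 7
F = N^2 + H  [with N=7, H=14]  = 63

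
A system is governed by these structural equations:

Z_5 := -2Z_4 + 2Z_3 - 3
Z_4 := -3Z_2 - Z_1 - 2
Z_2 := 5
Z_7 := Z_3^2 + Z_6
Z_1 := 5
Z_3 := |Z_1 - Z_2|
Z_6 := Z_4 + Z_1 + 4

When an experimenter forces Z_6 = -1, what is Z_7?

-1

Intervening sets Z_6 = -1 and removes its equation (Z_6 := Z_4 + Z_1 + 4).
Z_3 = |Z_1 - Z_2|  [with Z_1=5, Z_2=5]  = 0
Z_7 = Z_3^2 + Z_6  [with Z_3=0, Z_6=-1]  = -1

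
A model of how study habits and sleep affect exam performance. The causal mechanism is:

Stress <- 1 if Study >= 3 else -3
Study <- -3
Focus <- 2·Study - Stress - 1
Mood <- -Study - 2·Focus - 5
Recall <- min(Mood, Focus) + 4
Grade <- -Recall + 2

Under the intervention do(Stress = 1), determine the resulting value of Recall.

-4

do(Stress=1) replaces the equation Stress <- 1 if Study >= 3 else -3 with the constant Stress = 1.
Focus = 2·Study - Stress - 1  [with Study=-3, Stress=1]  = -8
Mood = -Study - 2·Focus - 5  [with Study=-3, Focus=-8]  = 14
Recall = min(Mood, Focus) + 4  [with Mood=14, Focus=-8]  = -4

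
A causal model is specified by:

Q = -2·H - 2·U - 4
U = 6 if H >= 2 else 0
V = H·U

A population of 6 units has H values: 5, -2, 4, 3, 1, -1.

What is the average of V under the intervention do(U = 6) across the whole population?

10

Every unit gets U=6 under the intervention. V values become 30, -12, 24, 18, 6, -6; E[V|do(U=6)] = 10.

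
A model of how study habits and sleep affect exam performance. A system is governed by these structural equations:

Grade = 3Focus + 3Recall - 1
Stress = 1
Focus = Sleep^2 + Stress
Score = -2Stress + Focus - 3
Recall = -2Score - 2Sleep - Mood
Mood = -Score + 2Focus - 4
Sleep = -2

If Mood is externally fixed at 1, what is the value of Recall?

The intervention breaks the incoming arrows to Mood: Mood = -Score + 2Focus - 4 no longer applies, and Mood = 1.
Focus = Sleep^2 + Stress  [with Sleep=-2, Stress=1]  = 5
Score = -2Stress + Focus - 3  [with Stress=1, Focus=5]  = 0
Recall = -2Score - 2Sleep - Mood  [with Score=0, Sleep=-2, Mood=1]  = 3

3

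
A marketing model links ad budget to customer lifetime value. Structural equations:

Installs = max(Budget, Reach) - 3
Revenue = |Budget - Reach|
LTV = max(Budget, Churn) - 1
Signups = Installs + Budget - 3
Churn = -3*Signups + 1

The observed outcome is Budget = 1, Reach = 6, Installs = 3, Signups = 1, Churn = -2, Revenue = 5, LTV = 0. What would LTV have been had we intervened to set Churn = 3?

Under do(Churn=3), the mechanism Churn = -3*Signups + 1 is discarded; Churn is fixed at 3.
LTV = max(Budget, Churn) - 1  [with Budget=1, Churn=3]  = 2

2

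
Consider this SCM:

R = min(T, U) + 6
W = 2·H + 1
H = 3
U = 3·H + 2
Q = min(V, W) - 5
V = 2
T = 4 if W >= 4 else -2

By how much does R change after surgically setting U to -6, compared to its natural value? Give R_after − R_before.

-10

Under do(U=-6), the mechanism U = 3·H + 2 is discarded; U is fixed at -6.
W = 2·H + 1  [with H=3]  = 7
T = 4 if W >= 4 else -2  [with W=7]  = 4
R = min(T, U) + 6  [with T=4, U=-6]  = 0
Without intervention: W = 2·H + 1  [with H=3]  = 7; U = 3·H + 2  [with H=3]  = 11; T = 4 if W >= 4 else -2  [with W=7]  = 4; R = min(T, U) + 6  [with T=4, U=11]  = 10.
Change = 0 − 10 = -10.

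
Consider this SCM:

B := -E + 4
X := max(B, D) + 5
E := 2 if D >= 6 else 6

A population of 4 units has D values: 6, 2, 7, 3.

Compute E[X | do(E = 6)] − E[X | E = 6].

do(E=6) breaks E's dependence on D. With E=6 fixed, X across the units is 11, 7, 12, 8, mean 9.5.
Observing E=6 restricts to units where E's equation naturally yields 6: D ∈ {2, 3}. In that subpopulation X = 7, 8, mean 7.5.
Difference = 9.5 − 7.5 = 2.

2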